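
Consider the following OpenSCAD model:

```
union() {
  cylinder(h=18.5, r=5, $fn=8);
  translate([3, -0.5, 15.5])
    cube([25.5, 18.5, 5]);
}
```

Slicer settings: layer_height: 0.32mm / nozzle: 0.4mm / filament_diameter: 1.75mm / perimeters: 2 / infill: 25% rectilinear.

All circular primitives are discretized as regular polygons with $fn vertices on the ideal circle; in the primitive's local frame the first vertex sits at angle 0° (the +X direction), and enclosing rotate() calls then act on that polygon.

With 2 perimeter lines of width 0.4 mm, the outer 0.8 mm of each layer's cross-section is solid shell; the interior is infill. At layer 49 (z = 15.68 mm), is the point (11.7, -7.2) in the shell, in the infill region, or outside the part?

outside

At z = 15.68 mm: the r=5 cylinder contributes a regular 8-gon of circumradius 5; the cube at (3, -0.5) is present — its section is the full 25.5×18.5 rectangle; Merging all regions: the regions partially overlap (shared area 5.49 mm²), so overlapping operands fuse into one piece — 1 connected region. Overall, the cross-section is a single solid region. The nearest boundary edge runs (28.50, -0.50)→(4.79, -0.50); distance from the point to it = 6.70 mm. The point is not inside any of the regions above, so it lies outside the cross-section (6.70 mm from the nearest boundary).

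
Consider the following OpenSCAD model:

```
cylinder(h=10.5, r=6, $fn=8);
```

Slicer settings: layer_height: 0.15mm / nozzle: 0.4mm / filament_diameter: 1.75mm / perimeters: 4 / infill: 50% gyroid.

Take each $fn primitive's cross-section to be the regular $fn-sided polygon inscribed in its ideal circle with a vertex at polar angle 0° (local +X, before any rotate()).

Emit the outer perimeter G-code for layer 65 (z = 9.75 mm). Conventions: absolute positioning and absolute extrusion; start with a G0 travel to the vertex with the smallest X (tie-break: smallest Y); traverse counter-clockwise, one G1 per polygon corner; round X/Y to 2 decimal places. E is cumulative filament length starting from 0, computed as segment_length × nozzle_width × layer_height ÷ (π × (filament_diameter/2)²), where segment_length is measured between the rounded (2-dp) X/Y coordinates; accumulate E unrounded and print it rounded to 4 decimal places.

At z = 9.75 mm: the cylinder: section is a regular 8-gon, circumradius r=6. The outline is a single polygon with 8 vertices. Extrusion per mm of travel: 0.4 × 0.15 / (π × 0.875²) = 0.024945. Accumulating E over each segment gives final E = 0.9161.

G0 X-6.00 Y0.00 Z9.75
G1 X-4.24 Y-4.24 E0.1145
G1 X0.00 Y-6.00 E0.2290
G1 X4.24 Y-4.24 E0.3436
G1 X6.00 Y0.00 E0.4581
G1 X4.24 Y4.24 E0.5726
G1 X0.00 Y6.00 E0.6871
G1 X-4.24 Y4.24 E0.8016
G1 X-6.00 Y0.00 E0.9161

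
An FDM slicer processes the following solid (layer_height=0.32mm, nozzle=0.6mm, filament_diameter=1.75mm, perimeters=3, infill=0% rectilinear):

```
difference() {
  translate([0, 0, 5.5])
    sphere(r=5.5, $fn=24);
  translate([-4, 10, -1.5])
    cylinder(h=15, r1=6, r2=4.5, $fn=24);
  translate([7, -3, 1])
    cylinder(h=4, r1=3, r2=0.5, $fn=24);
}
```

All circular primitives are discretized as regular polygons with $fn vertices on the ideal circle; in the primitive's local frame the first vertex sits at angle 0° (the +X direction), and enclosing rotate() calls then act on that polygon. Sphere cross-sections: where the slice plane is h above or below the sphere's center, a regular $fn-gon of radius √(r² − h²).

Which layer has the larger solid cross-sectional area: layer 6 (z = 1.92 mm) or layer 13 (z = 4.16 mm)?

layer 13 (z = 4.16 mm)

Layer 6 (z = 1.92): the sphere: section is a regular 24-gon, circumradius = √(r²−h²) = √(5.5²−3.58²) = 4.175 (area = (24/2)·4.175²·sin(360°/24) = 54.15 mm²); the cone at (-4, 10) (r1=6→r2=4.5) has section circumradius 5.658 here — a regular 24-gon (area = (24/2)·5.658²·sin(360°/24) = 99.43 mm²); the cone at (7, -3) contributes a regular 24-gon of circumradius 2.425 (interpolated between r1=3 and r2=0.5 at t=0.230) (area = (24/2)·2.425²·sin(360°/24) = 18.26 mm²); Subtracting the remaining from the first: starting from the r=5.5 sphere (54.15 mm²), the cone at (-4, 10) misses the remaining region (no effect); the cone at (7, -3) misses the remaining region (no effect) — area = 54.15 mm². So its area = 54.15 mm². Layer 13 (z = 4.16): the r=5.5 sphere slices to a regular 24-gon of circumradius 5.334 (√(r²−h²) with h=1.34 from center) (area = (24/2)·5.334²·sin(360°/24) = 88.37 mm²); the cone at (-4, 10) (r1=6→r2=4.5) has section circumradius 5.434 here — a regular 24-gon (area = (24/2)·5.434²·sin(360°/24) = 91.71 mm²); the cone at (7, -3) contributes a regular 24-gon of circumradius 1.025 (interpolated between r1=3 and r2=0.5 at t=0.790) (area = (24/2)·1.025²·sin(360°/24) = 3.26 mm²); Taking the first minus the rest: starting from the r=5.5 sphere (88.37 mm²), the cone at (-4, 10) misses the remaining region (no effect); the cone at (7, -3) misses the remaining region (no effect) — area = 88.37 mm². So its area = 88.37 mm². Layer 13 is larger (88.37 vs 54.15 mm²).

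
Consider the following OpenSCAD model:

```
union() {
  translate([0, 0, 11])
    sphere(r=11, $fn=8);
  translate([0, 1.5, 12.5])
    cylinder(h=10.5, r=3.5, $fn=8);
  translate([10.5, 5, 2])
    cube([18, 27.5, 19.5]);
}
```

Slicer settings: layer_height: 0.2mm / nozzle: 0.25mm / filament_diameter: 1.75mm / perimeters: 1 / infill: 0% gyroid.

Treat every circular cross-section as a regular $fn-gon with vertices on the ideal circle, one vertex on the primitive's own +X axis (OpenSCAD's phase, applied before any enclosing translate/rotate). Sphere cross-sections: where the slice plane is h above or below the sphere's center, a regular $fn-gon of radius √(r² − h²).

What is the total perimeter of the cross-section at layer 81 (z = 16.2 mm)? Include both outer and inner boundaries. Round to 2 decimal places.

150.35 mm

At z = 16.2 mm: the r=11 sphere contributes a regular 8-gon of circumradius √(11²−5.2²) = 9.693 (perimeter = 2·8·9.693·sin(180°/8) = 59.35 mm); the r=3.5 cylinder at (0, 1.5) gives a regular 8-gon of circumradius 3.5 (constant along its height) (perimeter = 2·8·3.500·sin(180°/8) = 21.43 mm); the cube at (10.5, 5) (footprint 18×27.5) is included at this height (perimeter 91.00 mm); Combining (union): the regions partially overlap (shared area 34.65 mm²), so the edge portions inside another operand are dropped and the merged outline is re-measured after clipping — boundary = 150.35 mm. Overall, the cross-section has 2 separate islands. Total boundary length (outer) = 150.35 mm.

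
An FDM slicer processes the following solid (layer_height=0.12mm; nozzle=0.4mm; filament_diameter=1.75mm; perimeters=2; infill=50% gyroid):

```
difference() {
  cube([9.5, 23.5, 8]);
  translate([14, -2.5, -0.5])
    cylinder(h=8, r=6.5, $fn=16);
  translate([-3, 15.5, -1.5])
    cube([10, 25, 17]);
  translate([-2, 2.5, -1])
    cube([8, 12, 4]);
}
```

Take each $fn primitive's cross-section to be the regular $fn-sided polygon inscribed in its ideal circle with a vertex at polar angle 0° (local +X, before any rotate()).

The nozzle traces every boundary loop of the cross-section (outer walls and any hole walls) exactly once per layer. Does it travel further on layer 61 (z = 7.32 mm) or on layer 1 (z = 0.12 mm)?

Layer 61 (z = 7.32): the cube is present — its section is the full 9.5×23.5 rectangle (perimeter 66.00 mm); the cylinder at (14, -2.5): section is a regular 16-gon, circumradius r=6.5 (perimeter = 2·16·6.500·sin(180°/16) = 40.58 mm); the cube at (-3, 15.5) (footprint 10×25) is included at this height (perimeter 70.00 mm); the cube at (-2, 2.5) does not reach this height (z outside [-1, 3]); After the difference (first − rest): starting from the 9.5×23.5 cube, the r=6.5 cylinder at (14, -2.5) partially overlaps it — only the 1.67 mm² overlap (of its 129.35 mm²) is removed, clipping the outline; the 10×25 cube at (-3, 15.5) partially overlaps it — only the 56.00 mm² overlap (of its 250.00 mm²) is removed, clipping the outline — boundary = 64.98 mm. So its perimeter = 64.98 mm. Layer 1 (z = 0.12): the 9.5×23.5 cube contributes its full rectangle (perimeter 66.00 mm); the cylinder at (14, -2.5): section is a regular 16-gon, circumradius r=6.5 (perimeter = 2·16·6.500·sin(180°/16) = 40.58 mm); the 10×25 cube at (-3, 15.5) contributes its full rectangle (perimeter 70.00 mm); the cube at (-2, 2.5) (footprint 8×12) is included at this height (perimeter 40.00 mm); Taking the first minus the rest: starting from the 9.5×23.5 cube, the r=6.5 cylinder at (14, -2.5) partially overlaps it — only the 1.67 mm² overlap (of its 129.35 mm²) is removed, clipping the outline; the 10×25 cube at (-3, 15.5) partially overlaps it — only the 56.00 mm² overlap (of its 250.00 mm²) is removed, clipping the outline; the 8×12 cube at (-2, 2.5) partially overlaps it — only the 72.00 mm² overlap (of its 96.00 mm²) is removed, clipping the outline — boundary = 76.98 mm. So its perimeter = 76.98 mm. Layer 1 is larger (76.98 vs 64.98 mm).

layer 1 (z = 0.12 mm)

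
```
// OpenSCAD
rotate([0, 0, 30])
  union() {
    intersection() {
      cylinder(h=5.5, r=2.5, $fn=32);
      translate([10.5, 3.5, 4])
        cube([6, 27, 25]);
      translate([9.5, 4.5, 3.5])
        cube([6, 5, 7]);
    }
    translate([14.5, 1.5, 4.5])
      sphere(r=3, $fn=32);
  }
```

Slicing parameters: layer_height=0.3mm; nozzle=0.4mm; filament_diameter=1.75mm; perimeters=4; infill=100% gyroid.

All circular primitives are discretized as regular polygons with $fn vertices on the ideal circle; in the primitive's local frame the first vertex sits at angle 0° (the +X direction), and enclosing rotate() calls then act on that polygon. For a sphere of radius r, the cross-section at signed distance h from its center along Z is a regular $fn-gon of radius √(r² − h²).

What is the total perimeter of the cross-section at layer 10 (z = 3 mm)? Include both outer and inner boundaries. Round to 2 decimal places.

At z = 3 mm: the r=2.5 cylinder contributes a regular 32-gon of circumradius 2.5 (perimeter = 2·32·2.500·sin(180°/32) = 15.68 mm); the cube at (10.5, 3.5) is absent (z outside [4, 29]); the cube at (9.5, 4.5) is not intersected at this z (z outside [3.5, 10.5]); After intersecting: at least one operand is absent at this height, so nothing remains; the r=3 sphere at (14.5, 1.5) slices to a regular 32-gon of circumradius 2.598 (√(r²−h²) with h=1.5 from center) (perimeter = 2·32·2.598·sin(180°/32) = 16.30 mm); Combining (union): only the r=3 sphere at (14.5, 1.5) is present, so the union is just that shape — boundary = 16.30 mm; (whole slice rotated 30° about Z — lengths, areas and connectivity unchanged). Overall, the cross-section is a single solid region. Total boundary length (outer) = 16.30 mm.

16.30 mm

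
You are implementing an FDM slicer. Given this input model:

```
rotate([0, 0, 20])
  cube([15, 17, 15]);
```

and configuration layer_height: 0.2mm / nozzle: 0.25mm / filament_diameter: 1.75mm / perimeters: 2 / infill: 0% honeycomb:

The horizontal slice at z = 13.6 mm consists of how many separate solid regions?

At z = 13.6 mm: the cube is present — its section is the full 15×17 rectangle; (rotated 20° about Z; rotation is an isometry so areas/perimeters/island counts are preserved). The result has 1 disconnected region.

1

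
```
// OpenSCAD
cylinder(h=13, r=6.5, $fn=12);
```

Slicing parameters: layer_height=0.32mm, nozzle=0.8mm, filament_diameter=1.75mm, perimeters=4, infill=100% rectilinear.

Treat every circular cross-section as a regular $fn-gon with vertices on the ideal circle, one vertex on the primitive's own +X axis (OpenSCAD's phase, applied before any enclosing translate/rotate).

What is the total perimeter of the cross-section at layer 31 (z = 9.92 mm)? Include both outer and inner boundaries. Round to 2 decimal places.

40.38 mm

At z = 9.92 mm: the r=6.5 cylinder contributes a regular 12-gon of circumradius 6.5 (perimeter = 2·12·6.500·sin(180°/12) = 40.38 mm). Overall, the cross-section is a single solid region. Total boundary length (outer) = 40.38 mm.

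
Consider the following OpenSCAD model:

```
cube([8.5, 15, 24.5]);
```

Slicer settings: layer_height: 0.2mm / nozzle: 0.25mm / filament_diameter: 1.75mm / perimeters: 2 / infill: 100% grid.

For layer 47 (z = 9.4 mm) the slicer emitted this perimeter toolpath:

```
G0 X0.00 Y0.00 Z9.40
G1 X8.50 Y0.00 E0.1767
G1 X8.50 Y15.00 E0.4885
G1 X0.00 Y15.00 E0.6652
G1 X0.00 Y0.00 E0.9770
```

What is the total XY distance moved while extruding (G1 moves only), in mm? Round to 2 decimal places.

47.00 mm

Sum the Euclidean lengths of each G1 segment: total = 47.00 mm.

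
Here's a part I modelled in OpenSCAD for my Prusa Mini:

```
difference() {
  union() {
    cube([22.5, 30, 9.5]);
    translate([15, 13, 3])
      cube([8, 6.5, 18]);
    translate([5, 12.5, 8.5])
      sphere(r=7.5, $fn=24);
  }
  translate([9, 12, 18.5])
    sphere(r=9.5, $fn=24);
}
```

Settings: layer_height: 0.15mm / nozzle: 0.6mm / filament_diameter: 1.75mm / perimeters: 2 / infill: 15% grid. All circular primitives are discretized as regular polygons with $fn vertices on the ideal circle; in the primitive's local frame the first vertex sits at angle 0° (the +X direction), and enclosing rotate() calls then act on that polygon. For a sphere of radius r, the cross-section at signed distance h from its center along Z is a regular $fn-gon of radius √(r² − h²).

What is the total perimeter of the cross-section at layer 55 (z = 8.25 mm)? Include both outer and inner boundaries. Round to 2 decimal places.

At z = 8.25 mm: the cube (footprint 22.5×30) is included at this height (perimeter 105.00 mm); the 8×6.5 cube at (15, 13) contributes its full rectangle (perimeter 29.00 mm); the r=7.5 sphere at (5, 12.5) slices to a regular 24-gon of circumradius 7.496 (√(r²−h²) with h=0.25 from center) (perimeter = 2·24·7.496·sin(180°/24) = 46.96 mm); Merging all regions: the regions partially overlap (shared area 204.47 mm²), so the edge portions inside another operand are dropped and the merged outline is re-measured after clipping — boundary = 107.44 mm; the sphere at (9, 12) does not reach this height (|z−center|=10.250 > r=9.5); Taking the first minus the rest: none of the subtracted shapes is present at this height, so that combined region is unchanged — boundary = 107.44 mm. Overall, the cross-section is a single solid region. Total boundary length (outer) = 107.44 mm.

107.44 mm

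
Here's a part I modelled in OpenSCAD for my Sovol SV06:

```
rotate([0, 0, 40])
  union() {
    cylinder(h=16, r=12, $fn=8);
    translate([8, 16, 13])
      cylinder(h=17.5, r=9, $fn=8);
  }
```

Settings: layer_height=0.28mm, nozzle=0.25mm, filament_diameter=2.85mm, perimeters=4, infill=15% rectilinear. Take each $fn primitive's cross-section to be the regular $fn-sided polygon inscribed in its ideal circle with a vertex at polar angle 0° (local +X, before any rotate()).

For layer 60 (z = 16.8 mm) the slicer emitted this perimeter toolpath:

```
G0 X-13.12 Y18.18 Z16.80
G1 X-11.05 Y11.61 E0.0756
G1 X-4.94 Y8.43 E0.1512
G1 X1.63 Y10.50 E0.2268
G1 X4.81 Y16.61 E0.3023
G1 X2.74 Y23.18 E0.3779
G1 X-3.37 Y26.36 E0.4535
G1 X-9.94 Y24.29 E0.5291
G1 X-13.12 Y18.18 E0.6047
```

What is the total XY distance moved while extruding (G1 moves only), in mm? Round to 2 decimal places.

Sum the Euclidean lengths of each G1 segment: total = 55.11 mm.

55.11 mm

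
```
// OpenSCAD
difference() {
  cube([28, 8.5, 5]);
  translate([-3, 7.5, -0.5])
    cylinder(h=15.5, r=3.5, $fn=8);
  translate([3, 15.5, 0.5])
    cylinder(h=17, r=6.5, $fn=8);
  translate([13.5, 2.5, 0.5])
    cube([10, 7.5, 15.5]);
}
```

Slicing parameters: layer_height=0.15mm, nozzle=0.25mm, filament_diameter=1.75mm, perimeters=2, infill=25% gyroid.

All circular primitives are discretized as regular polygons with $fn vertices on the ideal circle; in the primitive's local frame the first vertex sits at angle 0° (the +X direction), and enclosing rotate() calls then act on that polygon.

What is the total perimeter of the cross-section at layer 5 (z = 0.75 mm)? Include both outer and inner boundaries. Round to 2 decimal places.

85.10 mm

At z = 0.75 mm: the cube (footprint 28×8.5) is included at this height (perimeter 73.00 mm); the r=3.5 cylinder at (-3, 7.5) gives a regular 8-gon of circumradius 3.5 (constant along its height) (perimeter = 2·8·3.500·sin(180°/8) = 21.43 mm); the cylinder at (3, 15.5): section is a regular 8-gon, circumradius r=6.5 (perimeter = 2·8·6.500·sin(180°/8) = 39.80 mm); the 10×7.5 cube at (13.5, 2.5) contributes its full rectangle (perimeter 35.00 mm); Taking the first minus the rest: starting from the 28×8.5 cube, the r=3.5 cylinder at (-3, 7.5) partially overlaps it — only the 0.59 mm² overlap (of its 34.65 mm²) is removed, clipping the outline; the r=6.5 cylinder at (3, 15.5) misses the remaining region (no effect); the 10×7.5 cube at (13.5, 2.5) partially overlaps it — only the 60.00 mm² overlap (of its 75.00 mm²) is removed, clipping the outline — boundary = 85.10 mm. Overall, the cross-section is a single solid region. Total boundary length (outer) = 85.10 mm.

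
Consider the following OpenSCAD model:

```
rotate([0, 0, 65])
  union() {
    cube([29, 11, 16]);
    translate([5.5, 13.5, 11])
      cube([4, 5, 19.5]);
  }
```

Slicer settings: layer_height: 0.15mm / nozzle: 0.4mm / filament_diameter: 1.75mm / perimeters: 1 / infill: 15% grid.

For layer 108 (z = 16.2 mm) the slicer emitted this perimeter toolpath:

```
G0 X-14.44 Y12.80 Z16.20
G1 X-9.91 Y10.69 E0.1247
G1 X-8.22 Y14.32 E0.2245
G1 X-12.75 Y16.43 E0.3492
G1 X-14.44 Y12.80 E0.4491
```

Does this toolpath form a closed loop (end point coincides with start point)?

yes

Start point (G0): (-14.44, 12.80). End point (last G1): the path returns to the start — closed.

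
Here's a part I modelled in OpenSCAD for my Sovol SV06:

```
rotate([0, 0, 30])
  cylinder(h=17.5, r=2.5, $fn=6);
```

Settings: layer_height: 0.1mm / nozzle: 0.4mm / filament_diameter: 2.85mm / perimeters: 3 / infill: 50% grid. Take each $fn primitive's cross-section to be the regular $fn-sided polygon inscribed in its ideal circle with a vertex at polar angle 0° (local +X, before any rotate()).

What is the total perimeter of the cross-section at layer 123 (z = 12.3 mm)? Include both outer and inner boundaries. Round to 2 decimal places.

At z = 12.3 mm: the cylinder: section is a regular 6-gon, circumradius r=2.5 (perimeter = 2·6·2.500·sin(180°/6) = 15.00 mm); (whole slice rotated 30° about Z — lengths, areas and connectivity unchanged). Overall, the cross-section is a single solid region. Total boundary length (outer) = 15.00 mm.

15.00 mm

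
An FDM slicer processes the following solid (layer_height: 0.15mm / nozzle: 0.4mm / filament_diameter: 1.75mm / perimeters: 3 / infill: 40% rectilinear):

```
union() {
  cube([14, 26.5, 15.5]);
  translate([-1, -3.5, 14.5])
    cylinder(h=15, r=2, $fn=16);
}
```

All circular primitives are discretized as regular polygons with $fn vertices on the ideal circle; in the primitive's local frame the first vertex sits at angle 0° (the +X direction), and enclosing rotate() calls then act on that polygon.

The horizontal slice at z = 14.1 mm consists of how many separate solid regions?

1

At z = 14.1 mm: the cube (footprint 14×26.5) is included at this height; the cylinder at (-1, -3.5) is not intersected at this z (z outside [14.5, 29.5]); Taking the union: only the 14×26.5 cube is present, so the union is just that shape — 1 connected region. The result has 1 disconnected region.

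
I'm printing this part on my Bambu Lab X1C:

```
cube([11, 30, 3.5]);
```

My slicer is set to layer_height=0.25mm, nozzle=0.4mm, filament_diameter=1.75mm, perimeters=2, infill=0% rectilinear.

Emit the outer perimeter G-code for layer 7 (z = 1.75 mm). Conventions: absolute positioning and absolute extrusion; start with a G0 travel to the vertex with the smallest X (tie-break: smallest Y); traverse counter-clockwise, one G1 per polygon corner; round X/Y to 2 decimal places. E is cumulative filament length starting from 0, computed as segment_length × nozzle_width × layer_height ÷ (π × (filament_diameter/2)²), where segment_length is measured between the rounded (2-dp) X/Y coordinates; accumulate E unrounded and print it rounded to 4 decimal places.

G0 X0.00 Y0.00 Z1.75
G1 X11.00 Y0.00 E0.4573
G1 X11.00 Y30.00 E1.7046
G1 X0.00 Y30.00 E2.1619
G1 X0.00 Y0.00 E3.4092

At z = 1.75 mm: the cube is present — its section is the full 11×30 rectangle. The outline is a single polygon with 4 vertices. Extrusion per mm of travel: 0.4 × 0.25 / (π × 0.875²) = 0.041575. Accumulating E over each segment gives final E = 3.4092.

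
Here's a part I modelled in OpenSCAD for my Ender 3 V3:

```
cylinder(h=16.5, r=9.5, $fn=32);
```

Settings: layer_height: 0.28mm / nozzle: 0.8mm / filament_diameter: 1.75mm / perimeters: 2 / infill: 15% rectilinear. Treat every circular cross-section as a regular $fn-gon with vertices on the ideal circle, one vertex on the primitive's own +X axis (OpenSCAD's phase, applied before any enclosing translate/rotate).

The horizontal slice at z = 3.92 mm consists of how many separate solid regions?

At z = 3.92 mm: the r=9.5 cylinder contributes a regular 32-gon of circumradius 9.5. The result has 1 disconnected region.

1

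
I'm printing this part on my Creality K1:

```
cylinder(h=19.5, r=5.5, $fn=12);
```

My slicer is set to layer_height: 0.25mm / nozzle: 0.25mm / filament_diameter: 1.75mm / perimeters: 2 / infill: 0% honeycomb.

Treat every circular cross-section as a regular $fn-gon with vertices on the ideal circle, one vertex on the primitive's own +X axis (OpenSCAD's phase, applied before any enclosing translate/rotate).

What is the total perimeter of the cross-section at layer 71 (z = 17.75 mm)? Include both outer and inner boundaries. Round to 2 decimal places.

At z = 17.75 mm: the r=5.5 cylinder contributes a regular 12-gon of circumradius 5.5 (perimeter = 2·12·5.500·sin(180°/12) = 34.16 mm). Overall, the cross-section is a single solid region. Total boundary length (outer) = 34.16 mm.

34.16 mm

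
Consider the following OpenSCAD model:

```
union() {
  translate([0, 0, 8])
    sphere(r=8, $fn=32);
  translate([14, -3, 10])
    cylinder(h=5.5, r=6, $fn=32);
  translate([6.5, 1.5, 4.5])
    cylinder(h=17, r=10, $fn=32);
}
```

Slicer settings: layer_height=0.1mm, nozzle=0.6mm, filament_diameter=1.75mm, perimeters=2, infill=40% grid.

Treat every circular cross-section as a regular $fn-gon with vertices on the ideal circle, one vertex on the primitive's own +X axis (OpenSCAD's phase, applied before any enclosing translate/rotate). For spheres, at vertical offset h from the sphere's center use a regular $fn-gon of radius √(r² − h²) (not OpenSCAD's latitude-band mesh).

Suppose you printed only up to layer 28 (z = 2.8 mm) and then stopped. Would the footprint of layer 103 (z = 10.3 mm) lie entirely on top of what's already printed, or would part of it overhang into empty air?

part overhangs

Compare the two slices. At z = 2.8: the r=8 sphere contributes a regular 32-gon of circumradius √(8²−5.2²) = 6.079 (area = (32/2)·6.079²·sin(360°/32) = 115.37 mm²); the cylinder at (14, -3) is absent (z outside [10, 15.5]); the cylinder at (6.5, 1.5) is absent (z outside [4.5, 21.5]); Merging all regions: only the r=8 sphere is present, so the union is just that shape — area = 115.37 mm². At z = 10.3: the r=8 sphere slices to a regular 32-gon of circumradius 7.662 (√(r²−h²) with h=2.3 from center) (area = (32/2)·7.662²·sin(360°/32) = 183.26 mm²); the r=6 cylinder at (14, -3) contributes a regular 32-gon of circumradius 6 (area = (32/2)·6.000²·sin(360°/32) = 112.37 mm²); the r=10 cylinder at (6.5, 1.5) contributes a regular 32-gon of circumradius 10 (area = (32/2)·10.000²·sin(360°/32) = 312.14 mm²); Merging all regions: the regions partially overlap — summed areas 607.78 mm² minus the doubly-counted overlap 188.60 mm² gives 419.17 mm² — area = 419.17 mm². Checking containment: at z = 10.3 the cross-section extends beyond the z = 2.8 cross-section by about 303.80 mm².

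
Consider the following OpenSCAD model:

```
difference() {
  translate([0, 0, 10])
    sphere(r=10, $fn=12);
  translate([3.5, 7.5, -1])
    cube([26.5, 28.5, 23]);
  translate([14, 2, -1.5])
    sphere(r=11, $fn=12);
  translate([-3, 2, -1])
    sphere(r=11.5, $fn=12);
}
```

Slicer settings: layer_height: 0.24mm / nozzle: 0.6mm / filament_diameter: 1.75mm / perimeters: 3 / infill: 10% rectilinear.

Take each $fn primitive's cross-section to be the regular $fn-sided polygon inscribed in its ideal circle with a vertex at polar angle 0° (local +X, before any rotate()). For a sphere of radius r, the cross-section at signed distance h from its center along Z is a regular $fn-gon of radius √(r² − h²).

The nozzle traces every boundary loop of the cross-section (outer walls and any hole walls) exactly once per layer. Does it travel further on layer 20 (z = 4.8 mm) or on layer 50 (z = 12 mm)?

layer 50 (z = 12 mm)

Layer 20 (z = 4.8): the r=10 sphere slices to a regular 12-gon of circumradius 8.542 (√(r²−h²) with h=5.2 from center) (perimeter = 2·12·8.542·sin(180°/12) = 53.06 mm); the 26.5×28.5 cube at (3.5, 7.5) contributes its full rectangle (perimeter 110.00 mm); the r=11 sphere at (14, 2) slices to a regular 12-gon of circumradius 9.017 (√(r²−h²) with h=6.3 from center) (perimeter = 2·12·9.017·sin(180°/12) = 56.01 mm); the r=11.5 sphere at (-3, 2) slices to a regular 12-gon of circumradius 9.930 (√(r²−h²) with h=5.8 from center) (perimeter = 2·12·9.930·sin(180°/12) = 61.68 mm); Subtracting the remaining from the first: starting from the r=10 sphere, the 26.5×28.5 cube at (3.5, 7.5) partially overlaps it — only the 0.02 mm² overlap (of its 755.25 mm²) is removed, clipping the outline; the r=11 sphere at (14, 2) partially overlaps it — only the 19.82 mm² overlap (of its 243.93 mm²) is removed, clipping the outline; the r=11.5 sphere at (-3, 2) partially overlaps it — only the 180.79 mm² overlap (of its 295.83 mm²) is removed, clipping the outline — boundary = 26.33 mm. So its perimeter = 26.33 mm. Layer 50 (z = 12): the r=10 sphere slices to a regular 12-gon of circumradius 9.798 (√(r²−h²) with h=2 from center) (perimeter = 2·12·9.798·sin(180°/12) = 60.86 mm); the cube at (3.5, 7.5) (footprint 26.5×28.5) is included at this height (perimeter 110.00 mm); the sphere at (14, 2) does not reach this height (|z−center|=13.500 > r=11); the sphere at (-3, 2) does not reach this height (|z−center|=13.000 > r=11.5); Subtracting the remaining from the first: starting from the r=10 sphere, the 26.5×28.5 cube at (3.5, 7.5) partially overlaps it — only the 2.13 mm² overlap (of its 755.25 mm²) is removed, clipping the outline — boundary = 61.76 mm. So its perimeter = 61.76 mm. Layer 50 is larger (61.76 vs 26.33 mm).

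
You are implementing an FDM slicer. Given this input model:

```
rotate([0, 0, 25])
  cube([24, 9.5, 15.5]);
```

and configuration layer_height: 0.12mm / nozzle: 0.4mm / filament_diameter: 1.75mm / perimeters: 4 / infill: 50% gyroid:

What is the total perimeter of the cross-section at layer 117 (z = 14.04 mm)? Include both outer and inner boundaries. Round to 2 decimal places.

At z = 14.04 mm: the cube (footprint 24×9.5) is included at this height (perimeter 67.00 mm); (whole slice rotated 25° about Z — lengths, areas and connectivity unchanged). Overall, the cross-section is a single solid region. Total boundary length (outer) = 67.00 mm.

67.00 mm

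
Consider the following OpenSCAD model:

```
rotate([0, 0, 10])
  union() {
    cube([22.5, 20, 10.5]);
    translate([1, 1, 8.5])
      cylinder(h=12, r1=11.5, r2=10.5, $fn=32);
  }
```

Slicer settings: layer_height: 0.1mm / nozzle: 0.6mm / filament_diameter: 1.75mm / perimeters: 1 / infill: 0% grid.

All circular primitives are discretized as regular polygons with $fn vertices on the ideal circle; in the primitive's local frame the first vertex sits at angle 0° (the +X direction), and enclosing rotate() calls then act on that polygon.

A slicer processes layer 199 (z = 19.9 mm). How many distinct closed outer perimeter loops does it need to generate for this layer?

At z = 19.9 mm: the cube is absent (z outside [0, 10.5]); the cone at (1, 1) (r1=11.5→r2=10.5) has section circumradius 10.550 here — a regular 32-gon; Combining (union): only the cone at (1, 1) is present, so the union is just that shape — 1 connected region; (whole slice rotated 10° about Z — lengths, areas and connectivity unchanged). The result has 1 disconnected region.

1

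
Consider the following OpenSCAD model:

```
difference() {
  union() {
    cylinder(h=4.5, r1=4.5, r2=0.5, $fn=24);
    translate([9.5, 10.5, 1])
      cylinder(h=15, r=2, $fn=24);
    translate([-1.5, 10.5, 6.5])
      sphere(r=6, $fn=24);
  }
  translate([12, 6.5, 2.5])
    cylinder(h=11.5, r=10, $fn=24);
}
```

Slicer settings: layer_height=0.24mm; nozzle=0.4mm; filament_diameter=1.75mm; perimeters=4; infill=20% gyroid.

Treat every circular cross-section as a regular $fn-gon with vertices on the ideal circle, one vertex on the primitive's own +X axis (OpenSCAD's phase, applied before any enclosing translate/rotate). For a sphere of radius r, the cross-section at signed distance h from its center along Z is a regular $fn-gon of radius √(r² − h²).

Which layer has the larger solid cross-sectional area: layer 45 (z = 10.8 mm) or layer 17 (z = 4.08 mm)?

Layer 45 (z = 10.8): the cone does not reach this height (z outside [0, 4.5]); the r=2 cylinder at (9.5, 10.5) gives a regular 24-gon of circumradius 2 (constant along its height) (area = (24/2)·2.000²·sin(360°/24) = 12.42 mm²); the r=6 sphere at (-1.5, 10.5) contributes a regular 24-gon of circumradius √(6²−4.3²) = 4.184 (area = (24/2)·4.184²·sin(360°/24) = 54.38 mm²); Merging all regions: the 2 present regions are separate (no shared area or edge), so areas and boundary lengths simply add and each stays a separate island — area = 66.81 mm²; the r=10 cylinder at (12, 6.5) contributes a regular 24-gon of circumradius 10 (area = (24/2)·10.000²·sin(360°/24) = 310.58 mm²); Taking the first minus the rest: starting from that combined region (66.81 mm²), the r=10 cylinder at (12, 6.5) partially overlaps it — only the 12.46 mm² overlap (of its 310.58 mm²) is removed, clipping the outline — area = 54.35 mm². So its area = 54.35 mm². Layer 17 (z = 4.08): the cone: at t=0.907 of its height the radius interpolates to r₁+(r₂−r₁)t = 0.873, giving a regular 24-gon of that circumradius (area = (24/2)·0.873²·sin(360°/24) = 2.37 mm²); the r=2 cylinder at (9.5, 10.5) contributes a regular 24-gon of circumradius 2 (area = (24/2)·2.000²·sin(360°/24) = 12.42 mm²); the r=6 sphere at (-1.5, 10.5) contributes a regular 24-gon of circumradius √(6²−2.42²) = 5.490 (area = (24/2)·5.490²·sin(360°/24) = 93.62 mm²); Taking the union: the 3 present regions are separate (no shared area or edge), so areas and boundary lengths simply add and each stays a separate island — area = 108.41 mm²; the cylinder at (12, 6.5): section is a regular 24-gon, circumradius r=10 (area = (24/2)·10.000²·sin(360°/24) = 310.58 mm²); Taking the first minus the rest: starting from that combined region (108.41 mm²), the r=10 cylinder at (12, 6.5) partially overlaps it — only the 17.73 mm² overlap (of its 310.58 mm²) is removed, clipping the outline — area = 90.68 mm². So its area = 90.68 mm². Layer 17 is larger (90.68 vs 54.35 mm²).

layer 17 (z = 4.08 mm)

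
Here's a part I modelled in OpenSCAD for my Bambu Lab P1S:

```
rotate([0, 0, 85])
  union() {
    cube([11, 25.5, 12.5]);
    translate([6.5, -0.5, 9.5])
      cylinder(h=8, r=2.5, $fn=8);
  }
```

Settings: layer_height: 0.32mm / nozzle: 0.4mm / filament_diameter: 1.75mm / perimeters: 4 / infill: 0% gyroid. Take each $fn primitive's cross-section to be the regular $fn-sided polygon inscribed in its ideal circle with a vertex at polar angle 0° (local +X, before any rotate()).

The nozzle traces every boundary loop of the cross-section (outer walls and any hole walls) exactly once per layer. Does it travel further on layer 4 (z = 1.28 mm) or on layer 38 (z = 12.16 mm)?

Layer 4 (z = 1.28): the cube is present — its section is the full 11×25.5 rectangle (perimeter 73.00 mm); the cylinder at (6.5, -0.5) is not intersected at this z (z outside [9.5, 17.5]); Combining (union): only the 11×25.5 cube is present, so the union is just that shape — boundary = 73.00 mm; (rotated 85° about Z; rotation is an isometry so areas/perimeters/island counts are preserved). So its perimeter = 73.00 mm. Layer 38 (z = 12.16): the 11×25.5 cube contributes its full rectangle (perimeter 73.00 mm); the r=2.5 cylinder at (6.5, -0.5) contributes a regular 8-gon of circumradius 2.5 (perimeter = 2·8·2.500·sin(180°/8) = 15.31 mm); Combining (union): the regions partially overlap (shared area 6.44 mm²), so the edge portions inside another operand are dropped and the merged outline is re-measured after clipping — boundary = 77.15 mm; (rotated 85° about Z; rotation is an isometry so areas/perimeters/island counts are preserved). So its perimeter = 77.15 mm. Layer 38 is larger (77.15 vs 73.00 mm).

layer 38 (z = 12.16 mm)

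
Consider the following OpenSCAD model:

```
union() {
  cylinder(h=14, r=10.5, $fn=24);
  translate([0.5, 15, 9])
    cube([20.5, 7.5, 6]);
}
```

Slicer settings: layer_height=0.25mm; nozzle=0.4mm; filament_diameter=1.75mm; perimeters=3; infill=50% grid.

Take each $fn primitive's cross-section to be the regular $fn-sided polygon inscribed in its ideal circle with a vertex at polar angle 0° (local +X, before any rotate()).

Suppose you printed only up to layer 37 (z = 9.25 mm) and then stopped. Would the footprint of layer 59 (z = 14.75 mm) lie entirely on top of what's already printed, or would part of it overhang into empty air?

entirely on top

Compare the two slices. At z = 9.25: the r=10.5 cylinder contributes a regular 24-gon of circumradius 10.5 (area = (24/2)·10.500²·sin(360°/24) = 342.42 mm²); the cube at (0.5, 15) (footprint 20.5×7.5) is included at this height (area 153.75 mm²); Taking the union: the 2 present regions are separate (no shared area or edge), so areas and boundary lengths simply add and each stays a separate island — area = 496.17 mm². At z = 14.75: the cylinder is not intersected at this z (z outside [0, 14]); the cube at (0.5, 15) is present — its section is the full 20.5×7.5 rectangle (area 153.75 mm²); Merging all regions: only the 20.5×7.5 cube at (0.5, 15) is present, so the union is just that shape — area = 153.75 mm². Checking containment: the cross-section at z = 14.75 is a subset of the cross-section at z = 9.25.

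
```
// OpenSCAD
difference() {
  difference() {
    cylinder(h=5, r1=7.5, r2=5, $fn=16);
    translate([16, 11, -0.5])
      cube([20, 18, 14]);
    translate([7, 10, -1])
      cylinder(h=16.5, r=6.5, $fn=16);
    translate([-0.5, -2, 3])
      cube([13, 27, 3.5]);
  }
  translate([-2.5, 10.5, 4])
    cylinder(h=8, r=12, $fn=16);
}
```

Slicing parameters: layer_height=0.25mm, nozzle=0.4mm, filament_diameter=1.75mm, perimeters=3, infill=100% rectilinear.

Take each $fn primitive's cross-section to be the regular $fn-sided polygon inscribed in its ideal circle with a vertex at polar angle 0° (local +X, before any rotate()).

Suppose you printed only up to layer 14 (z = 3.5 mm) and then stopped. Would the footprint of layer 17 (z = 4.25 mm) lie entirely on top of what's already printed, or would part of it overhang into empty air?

Compare the two slices. At z = 3.5: the cone (r1=7.5→r2=5) has section circumradius 5.750 here — a regular 16-gon (area = (16/2)·5.750²·sin(360°/16) = 101.22 mm²); the cube at (16, 11) is present — its section is the full 20×18 rectangle (area 360.00 mm²); the r=6.5 cylinder at (7, 10) contributes a regular 16-gon of circumradius 6.5 (area = (16/2)·6.500²·sin(360°/16) = 129.35 mm²); the cube at (-0.5, -2) (footprint 13×27) is included at this height (area 351.00 mm²); Subtracting the remaining from the first: starting from the cone (101.22 mm²), the 20×18 cube at (16, 11) misses the remaining region (no effect); the r=6.5 cylinder at (7, 10) misses the remaining region (no effect); the 13×27 cube at (-0.5, -2) partially overlaps it — only the 40.26 mm² overlap (of its 351.00 mm²) is removed, clipping the outline — area = 60.96 mm²; the cylinder at (-2.5, 10.5) is absent (z outside [4, 12]); After the difference (first − rest): none of the subtracted shapes is present at this height, so that combined region is unchanged — area = 60.96 mm². At z = 4.25: the cone (r1=7.5→r2=5) has section circumradius 5.375 here — a regular 16-gon (area = (16/2)·5.375²·sin(360°/16) = 88.45 mm²); the 20×18 cube at (16, 11) contributes its full rectangle (area 360.00 mm²); the r=6.5 cylinder at (7, 10) contributes a regular 16-gon of circumradius 6.5 (area = (16/2)·6.500²·sin(360°/16) = 129.35 mm²); the cube at (-0.5, -2) is present — its section is the full 13×27 rectangle (area 351.00 mm²); After the difference (first − rest): starting from the cone (88.45 mm²), the 20×18 cube at (16, 11) misses the remaining region (no effect); the r=6.5 cylinder at (7, 10) misses the remaining region (no effect); the 13×27 cube at (-0.5, -2) partially overlaps it — only the 36.13 mm² overlap (of its 351.00 mm²) is removed, clipping the outline — area = 52.32 mm²; the r=12 cylinder at (-2.5, 10.5) gives a regular 16-gon of circumradius 12 (constant along its height) (area = (16/2)·12.000²·sin(360°/16) = 440.85 mm²); Taking the first minus the rest: starting from the result so far (52.32 mm²), the r=12 cylinder at (-2.5, 10.5) partially overlaps it — only the 25.45 mm² overlap (of its 440.85 mm²) is removed, clipping the outline — area = 26.87 mm². Checking containment: the cross-section at z = 4.25 is a subset of the cross-section at z = 3.5.

entirely on top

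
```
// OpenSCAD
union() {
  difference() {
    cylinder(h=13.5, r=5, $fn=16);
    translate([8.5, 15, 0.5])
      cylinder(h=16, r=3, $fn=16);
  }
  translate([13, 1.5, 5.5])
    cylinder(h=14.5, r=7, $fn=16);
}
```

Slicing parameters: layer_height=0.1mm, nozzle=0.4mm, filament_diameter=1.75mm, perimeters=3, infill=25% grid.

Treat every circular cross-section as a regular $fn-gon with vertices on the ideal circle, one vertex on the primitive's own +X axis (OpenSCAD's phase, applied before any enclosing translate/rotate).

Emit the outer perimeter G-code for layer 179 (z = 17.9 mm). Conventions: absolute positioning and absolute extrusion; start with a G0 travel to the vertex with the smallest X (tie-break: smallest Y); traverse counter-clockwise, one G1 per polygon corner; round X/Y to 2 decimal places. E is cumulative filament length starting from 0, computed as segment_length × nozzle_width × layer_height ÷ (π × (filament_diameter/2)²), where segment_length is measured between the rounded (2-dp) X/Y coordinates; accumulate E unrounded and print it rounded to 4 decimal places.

G0 X6.00 Y1.50 Z17.90
G1 X6.53 Y-1.18 E0.0454
G1 X8.05 Y-3.45 E0.0909
G1 X10.32 Y-4.97 E0.1363
G1 X13.00 Y-5.50 E0.1817
G1 X15.68 Y-4.97 E0.2272
G1 X17.95 Y-3.45 E0.2726
G1 X19.47 Y-1.18 E0.3180
G1 X20.00 Y1.50 E0.3635
G1 X19.47 Y4.18 E0.4089
G1 X17.95 Y6.45 E0.4543
G1 X15.68 Y7.97 E0.4997
G1 X13.00 Y8.50 E0.5452
G1 X10.32 Y7.97 E0.5906
G1 X8.05 Y6.45 E0.6360
G1 X6.53 Y4.18 E0.6815
G1 X6.00 Y1.50 E0.7269

At z = 17.9 mm: the cylinder does not reach this height (z outside [0, 13.5]); the cylinder at (8.5, 15) is not intersected at this z (z outside [0.5, 16.5]); Subtracting the remaining from the first: the first operand is absent here, so nothing remains; the r=7 cylinder at (13, 1.5) contributes a regular 16-gon of circumradius 7; Combining (union): only the r=7 cylinder at (13, 1.5) is present, so the union is just that shape — 1 connected region. The outline is a single polygon with 16 vertices. Extrusion per mm of travel: 0.4 × 0.1 / (π × 0.875²) = 0.016630. Accumulating E over each segment gives final E = 0.7269.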